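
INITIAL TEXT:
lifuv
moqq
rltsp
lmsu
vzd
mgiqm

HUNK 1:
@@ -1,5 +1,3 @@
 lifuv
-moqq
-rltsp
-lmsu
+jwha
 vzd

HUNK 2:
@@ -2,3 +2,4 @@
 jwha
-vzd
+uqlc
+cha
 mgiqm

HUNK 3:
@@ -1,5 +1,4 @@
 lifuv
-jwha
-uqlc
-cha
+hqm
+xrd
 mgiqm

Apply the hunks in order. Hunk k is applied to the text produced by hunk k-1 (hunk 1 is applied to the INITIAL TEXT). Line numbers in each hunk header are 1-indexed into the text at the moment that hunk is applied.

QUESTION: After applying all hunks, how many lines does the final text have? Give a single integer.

Answer: 4

Derivation:
Hunk 1: at line 1 remove [moqq,rltsp,lmsu] add [jwha] -> 4 lines: lifuv jwha vzd mgiqm
Hunk 2: at line 2 remove [vzd] add [uqlc,cha] -> 5 lines: lifuv jwha uqlc cha mgiqm
Hunk 3: at line 1 remove [jwha,uqlc,cha] add [hqm,xrd] -> 4 lines: lifuv hqm xrd mgiqm
Final line count: 4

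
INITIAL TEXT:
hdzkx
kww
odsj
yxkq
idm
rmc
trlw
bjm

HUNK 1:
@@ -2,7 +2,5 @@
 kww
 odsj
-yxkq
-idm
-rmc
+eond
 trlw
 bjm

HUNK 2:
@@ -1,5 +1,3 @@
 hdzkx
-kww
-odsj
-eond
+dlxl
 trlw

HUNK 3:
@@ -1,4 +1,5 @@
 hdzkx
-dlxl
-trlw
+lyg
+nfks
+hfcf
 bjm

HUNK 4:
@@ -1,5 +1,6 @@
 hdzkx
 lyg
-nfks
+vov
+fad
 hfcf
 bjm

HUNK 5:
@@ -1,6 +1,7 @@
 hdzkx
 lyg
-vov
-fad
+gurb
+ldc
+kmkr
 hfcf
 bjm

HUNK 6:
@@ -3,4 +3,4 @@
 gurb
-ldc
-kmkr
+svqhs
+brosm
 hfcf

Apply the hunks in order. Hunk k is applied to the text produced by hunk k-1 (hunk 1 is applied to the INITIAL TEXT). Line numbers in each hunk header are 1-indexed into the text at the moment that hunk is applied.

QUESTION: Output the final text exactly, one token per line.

Answer: hdzkx
lyg
gurb
svqhs
brosm
hfcf
bjm

Derivation:
Hunk 1: at line 2 remove [yxkq,idm,rmc] add [eond] -> 6 lines: hdzkx kww odsj eond trlw bjm
Hunk 2: at line 1 remove [kww,odsj,eond] add [dlxl] -> 4 lines: hdzkx dlxl trlw bjm
Hunk 3: at line 1 remove [dlxl,trlw] add [lyg,nfks,hfcf] -> 5 lines: hdzkx lyg nfks hfcf bjm
Hunk 4: at line 1 remove [nfks] add [vov,fad] -> 6 lines: hdzkx lyg vov fad hfcf bjm
Hunk 5: at line 1 remove [vov,fad] add [gurb,ldc,kmkr] -> 7 lines: hdzkx lyg gurb ldc kmkr hfcf bjm
Hunk 6: at line 3 remove [ldc,kmkr] add [svqhs,brosm] -> 7 lines: hdzkx lyg gurb svqhs brosm hfcf bjm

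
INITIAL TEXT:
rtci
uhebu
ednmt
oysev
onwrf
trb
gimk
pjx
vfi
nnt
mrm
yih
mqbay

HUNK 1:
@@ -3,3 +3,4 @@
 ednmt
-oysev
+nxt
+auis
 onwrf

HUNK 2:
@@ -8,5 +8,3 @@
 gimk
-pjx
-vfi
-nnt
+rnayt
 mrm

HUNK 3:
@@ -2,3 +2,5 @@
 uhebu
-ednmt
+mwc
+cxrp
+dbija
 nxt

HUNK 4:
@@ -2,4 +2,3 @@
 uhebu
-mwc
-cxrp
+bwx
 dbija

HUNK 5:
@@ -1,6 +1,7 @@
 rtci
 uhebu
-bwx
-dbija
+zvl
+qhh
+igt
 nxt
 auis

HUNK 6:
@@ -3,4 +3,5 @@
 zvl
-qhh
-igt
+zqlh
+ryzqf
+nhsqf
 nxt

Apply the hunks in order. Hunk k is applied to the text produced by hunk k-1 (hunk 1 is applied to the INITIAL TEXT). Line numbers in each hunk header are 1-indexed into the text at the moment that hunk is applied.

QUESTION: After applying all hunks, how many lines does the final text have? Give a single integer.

Hunk 1: at line 3 remove [oysev] add [nxt,auis] -> 14 lines: rtci uhebu ednmt nxt auis onwrf trb gimk pjx vfi nnt mrm yih mqbay
Hunk 2: at line 8 remove [pjx,vfi,nnt] add [rnayt] -> 12 lines: rtci uhebu ednmt nxt auis onwrf trb gimk rnayt mrm yih mqbay
Hunk 3: at line 2 remove [ednmt] add [mwc,cxrp,dbija] -> 14 lines: rtci uhebu mwc cxrp dbija nxt auis onwrf trb gimk rnayt mrm yih mqbay
Hunk 4: at line 2 remove [mwc,cxrp] add [bwx] -> 13 lines: rtci uhebu bwx dbija nxt auis onwrf trb gimk rnayt mrm yih mqbay
Hunk 5: at line 1 remove [bwx,dbija] add [zvl,qhh,igt] -> 14 lines: rtci uhebu zvl qhh igt nxt auis onwrf trb gimk rnayt mrm yih mqbay
Hunk 6: at line 3 remove [qhh,igt] add [zqlh,ryzqf,nhsqf] -> 15 lines: rtci uhebu zvl zqlh ryzqf nhsqf nxt auis onwrf trb gimk rnayt mrm yih mqbay
Final line count: 15

Answer: 15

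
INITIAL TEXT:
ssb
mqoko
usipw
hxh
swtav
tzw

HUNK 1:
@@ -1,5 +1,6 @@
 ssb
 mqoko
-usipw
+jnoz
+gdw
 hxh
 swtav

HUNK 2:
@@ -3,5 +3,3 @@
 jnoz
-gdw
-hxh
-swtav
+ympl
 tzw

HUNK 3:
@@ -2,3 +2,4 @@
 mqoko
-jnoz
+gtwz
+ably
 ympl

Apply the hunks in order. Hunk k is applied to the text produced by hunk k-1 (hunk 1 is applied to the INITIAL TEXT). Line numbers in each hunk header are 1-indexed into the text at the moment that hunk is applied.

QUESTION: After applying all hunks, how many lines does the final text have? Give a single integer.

Answer: 6

Derivation:
Hunk 1: at line 1 remove [usipw] add [jnoz,gdw] -> 7 lines: ssb mqoko jnoz gdw hxh swtav tzw
Hunk 2: at line 3 remove [gdw,hxh,swtav] add [ympl] -> 5 lines: ssb mqoko jnoz ympl tzw
Hunk 3: at line 2 remove [jnoz] add [gtwz,ably] -> 6 lines: ssb mqoko gtwz ably ympl tzw
Final line count: 6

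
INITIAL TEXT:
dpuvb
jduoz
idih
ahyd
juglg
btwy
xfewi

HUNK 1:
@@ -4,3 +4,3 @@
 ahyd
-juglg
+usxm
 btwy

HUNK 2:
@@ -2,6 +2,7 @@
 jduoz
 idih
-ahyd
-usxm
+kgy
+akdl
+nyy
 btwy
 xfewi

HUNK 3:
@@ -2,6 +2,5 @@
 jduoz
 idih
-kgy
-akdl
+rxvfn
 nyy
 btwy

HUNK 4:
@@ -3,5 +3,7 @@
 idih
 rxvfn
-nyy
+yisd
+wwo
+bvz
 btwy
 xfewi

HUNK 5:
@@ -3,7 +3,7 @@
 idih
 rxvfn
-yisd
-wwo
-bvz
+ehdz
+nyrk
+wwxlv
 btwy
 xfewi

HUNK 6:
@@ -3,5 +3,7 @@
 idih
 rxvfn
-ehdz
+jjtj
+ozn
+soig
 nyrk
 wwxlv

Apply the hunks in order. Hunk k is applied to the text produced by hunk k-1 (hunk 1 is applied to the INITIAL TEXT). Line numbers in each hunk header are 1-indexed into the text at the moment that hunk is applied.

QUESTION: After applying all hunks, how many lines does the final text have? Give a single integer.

Hunk 1: at line 4 remove [juglg] add [usxm] -> 7 lines: dpuvb jduoz idih ahyd usxm btwy xfewi
Hunk 2: at line 2 remove [ahyd,usxm] add [kgy,akdl,nyy] -> 8 lines: dpuvb jduoz idih kgy akdl nyy btwy xfewi
Hunk 3: at line 2 remove [kgy,akdl] add [rxvfn] -> 7 lines: dpuvb jduoz idih rxvfn nyy btwy xfewi
Hunk 4: at line 3 remove [nyy] add [yisd,wwo,bvz] -> 9 lines: dpuvb jduoz idih rxvfn yisd wwo bvz btwy xfewi
Hunk 5: at line 3 remove [yisd,wwo,bvz] add [ehdz,nyrk,wwxlv] -> 9 lines: dpuvb jduoz idih rxvfn ehdz nyrk wwxlv btwy xfewi
Hunk 6: at line 3 remove [ehdz] add [jjtj,ozn,soig] -> 11 lines: dpuvb jduoz idih rxvfn jjtj ozn soig nyrk wwxlv btwy xfewi
Final line count: 11

Answer: 11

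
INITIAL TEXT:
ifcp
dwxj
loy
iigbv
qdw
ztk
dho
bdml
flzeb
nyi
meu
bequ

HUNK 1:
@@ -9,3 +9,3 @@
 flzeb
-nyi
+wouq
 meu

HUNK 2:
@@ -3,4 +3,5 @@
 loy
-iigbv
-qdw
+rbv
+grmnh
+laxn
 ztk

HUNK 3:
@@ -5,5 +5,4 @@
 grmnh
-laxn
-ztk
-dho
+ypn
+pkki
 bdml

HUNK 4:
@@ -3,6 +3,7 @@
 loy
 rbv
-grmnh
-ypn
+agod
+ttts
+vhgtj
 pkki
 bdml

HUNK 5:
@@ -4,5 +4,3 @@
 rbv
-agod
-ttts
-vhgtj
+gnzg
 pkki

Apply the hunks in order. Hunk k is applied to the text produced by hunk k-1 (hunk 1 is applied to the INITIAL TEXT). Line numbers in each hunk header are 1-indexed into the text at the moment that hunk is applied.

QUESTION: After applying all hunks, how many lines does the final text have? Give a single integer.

Hunk 1: at line 9 remove [nyi] add [wouq] -> 12 lines: ifcp dwxj loy iigbv qdw ztk dho bdml flzeb wouq meu bequ
Hunk 2: at line 3 remove [iigbv,qdw] add [rbv,grmnh,laxn] -> 13 lines: ifcp dwxj loy rbv grmnh laxn ztk dho bdml flzeb wouq meu bequ
Hunk 3: at line 5 remove [laxn,ztk,dho] add [ypn,pkki] -> 12 lines: ifcp dwxj loy rbv grmnh ypn pkki bdml flzeb wouq meu bequ
Hunk 4: at line 3 remove [grmnh,ypn] add [agod,ttts,vhgtj] -> 13 lines: ifcp dwxj loy rbv agod ttts vhgtj pkki bdml flzeb wouq meu bequ
Hunk 5: at line 4 remove [agod,ttts,vhgtj] add [gnzg] -> 11 lines: ifcp dwxj loy rbv gnzg pkki bdml flzeb wouq meu bequ
Final line count: 11

Answer: 11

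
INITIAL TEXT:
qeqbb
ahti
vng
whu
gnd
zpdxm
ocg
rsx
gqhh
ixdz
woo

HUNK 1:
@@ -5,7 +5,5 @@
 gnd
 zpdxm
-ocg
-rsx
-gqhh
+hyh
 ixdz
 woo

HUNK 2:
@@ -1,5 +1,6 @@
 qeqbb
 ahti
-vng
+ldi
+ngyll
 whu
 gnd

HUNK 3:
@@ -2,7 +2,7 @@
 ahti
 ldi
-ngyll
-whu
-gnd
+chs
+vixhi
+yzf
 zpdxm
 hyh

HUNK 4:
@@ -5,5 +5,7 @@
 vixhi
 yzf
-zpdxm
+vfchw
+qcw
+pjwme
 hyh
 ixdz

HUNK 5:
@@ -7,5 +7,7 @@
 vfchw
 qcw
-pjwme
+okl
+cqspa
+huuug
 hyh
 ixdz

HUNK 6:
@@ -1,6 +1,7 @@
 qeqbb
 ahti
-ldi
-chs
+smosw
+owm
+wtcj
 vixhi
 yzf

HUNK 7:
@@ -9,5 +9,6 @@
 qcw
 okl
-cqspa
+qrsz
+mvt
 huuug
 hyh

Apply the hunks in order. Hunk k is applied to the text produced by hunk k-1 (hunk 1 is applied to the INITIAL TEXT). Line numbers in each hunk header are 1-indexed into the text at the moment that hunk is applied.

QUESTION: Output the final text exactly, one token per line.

Answer: qeqbb
ahti
smosw
owm
wtcj
vixhi
yzf
vfchw
qcw
okl
qrsz
mvt
huuug
hyh
ixdz
woo

Derivation:
Hunk 1: at line 5 remove [ocg,rsx,gqhh] add [hyh] -> 9 lines: qeqbb ahti vng whu gnd zpdxm hyh ixdz woo
Hunk 2: at line 1 remove [vng] add [ldi,ngyll] -> 10 lines: qeqbb ahti ldi ngyll whu gnd zpdxm hyh ixdz woo
Hunk 3: at line 2 remove [ngyll,whu,gnd] add [chs,vixhi,yzf] -> 10 lines: qeqbb ahti ldi chs vixhi yzf zpdxm hyh ixdz woo
Hunk 4: at line 5 remove [zpdxm] add [vfchw,qcw,pjwme] -> 12 lines: qeqbb ahti ldi chs vixhi yzf vfchw qcw pjwme hyh ixdz woo
Hunk 5: at line 7 remove [pjwme] add [okl,cqspa,huuug] -> 14 lines: qeqbb ahti ldi chs vixhi yzf vfchw qcw okl cqspa huuug hyh ixdz woo
Hunk 6: at line 1 remove [ldi,chs] add [smosw,owm,wtcj] -> 15 lines: qeqbb ahti smosw owm wtcj vixhi yzf vfchw qcw okl cqspa huuug hyh ixdz woo
Hunk 7: at line 9 remove [cqspa] add [qrsz,mvt] -> 16 lines: qeqbb ahti smosw owm wtcj vixhi yzf vfchw qcw okl qrsz mvt huuug hyh ixdz woo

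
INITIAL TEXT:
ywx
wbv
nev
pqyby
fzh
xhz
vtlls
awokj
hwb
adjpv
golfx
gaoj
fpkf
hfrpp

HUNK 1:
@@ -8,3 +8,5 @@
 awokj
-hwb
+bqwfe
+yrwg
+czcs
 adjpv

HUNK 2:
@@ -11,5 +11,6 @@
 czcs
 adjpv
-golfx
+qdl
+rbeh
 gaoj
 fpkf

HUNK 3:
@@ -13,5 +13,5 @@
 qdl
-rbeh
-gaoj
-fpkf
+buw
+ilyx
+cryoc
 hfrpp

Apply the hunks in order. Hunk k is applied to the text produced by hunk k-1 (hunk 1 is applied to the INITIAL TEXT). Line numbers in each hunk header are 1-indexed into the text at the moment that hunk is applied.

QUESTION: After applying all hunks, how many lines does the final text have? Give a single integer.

Answer: 17

Derivation:
Hunk 1: at line 8 remove [hwb] add [bqwfe,yrwg,czcs] -> 16 lines: ywx wbv nev pqyby fzh xhz vtlls awokj bqwfe yrwg czcs adjpv golfx gaoj fpkf hfrpp
Hunk 2: at line 11 remove [golfx] add [qdl,rbeh] -> 17 lines: ywx wbv nev pqyby fzh xhz vtlls awokj bqwfe yrwg czcs adjpv qdl rbeh gaoj fpkf hfrpp
Hunk 3: at line 13 remove [rbeh,gaoj,fpkf] add [buw,ilyx,cryoc] -> 17 lines: ywx wbv nev pqyby fzh xhz vtlls awokj bqwfe yrwg czcs adjpv qdl buw ilyx cryoc hfrpp
Final line count: 17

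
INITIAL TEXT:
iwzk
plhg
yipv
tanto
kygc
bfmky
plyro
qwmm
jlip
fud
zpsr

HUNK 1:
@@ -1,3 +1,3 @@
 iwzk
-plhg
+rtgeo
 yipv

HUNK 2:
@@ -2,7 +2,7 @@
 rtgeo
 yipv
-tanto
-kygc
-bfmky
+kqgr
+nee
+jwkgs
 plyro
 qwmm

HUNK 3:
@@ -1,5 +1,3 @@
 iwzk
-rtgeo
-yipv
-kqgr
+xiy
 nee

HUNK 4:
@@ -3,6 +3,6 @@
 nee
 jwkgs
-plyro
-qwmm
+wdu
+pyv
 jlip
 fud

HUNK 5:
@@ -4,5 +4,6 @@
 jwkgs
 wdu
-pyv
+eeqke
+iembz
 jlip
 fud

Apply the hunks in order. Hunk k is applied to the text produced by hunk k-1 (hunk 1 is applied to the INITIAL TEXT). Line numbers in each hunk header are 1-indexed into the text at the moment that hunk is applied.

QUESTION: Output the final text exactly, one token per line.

Answer: iwzk
xiy
nee
jwkgs
wdu
eeqke
iembz
jlip
fud
zpsr

Derivation:
Hunk 1: at line 1 remove [plhg] add [rtgeo] -> 11 lines: iwzk rtgeo yipv tanto kygc bfmky plyro qwmm jlip fud zpsr
Hunk 2: at line 2 remove [tanto,kygc,bfmky] add [kqgr,nee,jwkgs] -> 11 lines: iwzk rtgeo yipv kqgr nee jwkgs plyro qwmm jlip fud zpsr
Hunk 3: at line 1 remove [rtgeo,yipv,kqgr] add [xiy] -> 9 lines: iwzk xiy nee jwkgs plyro qwmm jlip fud zpsr
Hunk 4: at line 3 remove [plyro,qwmm] add [wdu,pyv] -> 9 lines: iwzk xiy nee jwkgs wdu pyv jlip fud zpsr
Hunk 5: at line 4 remove [pyv] add [eeqke,iembz] -> 10 lines: iwzk xiy nee jwkgs wdu eeqke iembz jlip fud zpsr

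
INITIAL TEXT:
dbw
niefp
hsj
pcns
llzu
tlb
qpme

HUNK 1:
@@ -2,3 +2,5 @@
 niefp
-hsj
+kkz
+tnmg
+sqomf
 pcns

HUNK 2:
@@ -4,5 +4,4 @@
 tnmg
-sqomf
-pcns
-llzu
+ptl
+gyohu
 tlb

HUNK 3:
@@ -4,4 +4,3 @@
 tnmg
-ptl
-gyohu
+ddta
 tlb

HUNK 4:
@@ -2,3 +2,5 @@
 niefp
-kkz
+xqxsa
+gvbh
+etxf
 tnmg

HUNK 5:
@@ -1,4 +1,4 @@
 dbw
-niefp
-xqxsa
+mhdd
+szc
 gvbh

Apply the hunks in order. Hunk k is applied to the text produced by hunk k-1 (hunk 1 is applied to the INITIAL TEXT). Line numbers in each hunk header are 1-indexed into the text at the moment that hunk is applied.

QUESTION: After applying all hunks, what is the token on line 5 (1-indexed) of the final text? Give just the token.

Hunk 1: at line 2 remove [hsj] add [kkz,tnmg,sqomf] -> 9 lines: dbw niefp kkz tnmg sqomf pcns llzu tlb qpme
Hunk 2: at line 4 remove [sqomf,pcns,llzu] add [ptl,gyohu] -> 8 lines: dbw niefp kkz tnmg ptl gyohu tlb qpme
Hunk 3: at line 4 remove [ptl,gyohu] add [ddta] -> 7 lines: dbw niefp kkz tnmg ddta tlb qpme
Hunk 4: at line 2 remove [kkz] add [xqxsa,gvbh,etxf] -> 9 lines: dbw niefp xqxsa gvbh etxf tnmg ddta tlb qpme
Hunk 5: at line 1 remove [niefp,xqxsa] add [mhdd,szc] -> 9 lines: dbw mhdd szc gvbh etxf tnmg ddta tlb qpme
Final line 5: etxf

Answer: etxf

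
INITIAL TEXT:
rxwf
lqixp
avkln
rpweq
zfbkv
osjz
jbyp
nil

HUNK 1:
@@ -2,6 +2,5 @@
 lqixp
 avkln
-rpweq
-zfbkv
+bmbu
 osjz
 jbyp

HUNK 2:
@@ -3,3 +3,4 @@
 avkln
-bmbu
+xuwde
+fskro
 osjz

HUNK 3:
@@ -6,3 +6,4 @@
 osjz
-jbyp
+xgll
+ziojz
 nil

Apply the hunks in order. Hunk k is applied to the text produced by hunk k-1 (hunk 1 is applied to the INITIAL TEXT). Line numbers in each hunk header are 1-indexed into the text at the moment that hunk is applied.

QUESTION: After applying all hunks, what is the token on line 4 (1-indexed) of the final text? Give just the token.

Hunk 1: at line 2 remove [rpweq,zfbkv] add [bmbu] -> 7 lines: rxwf lqixp avkln bmbu osjz jbyp nil
Hunk 2: at line 3 remove [bmbu] add [xuwde,fskro] -> 8 lines: rxwf lqixp avkln xuwde fskro osjz jbyp nil
Hunk 3: at line 6 remove [jbyp] add [xgll,ziojz] -> 9 lines: rxwf lqixp avkln xuwde fskro osjz xgll ziojz nil
Final line 4: xuwde

Answer: xuwde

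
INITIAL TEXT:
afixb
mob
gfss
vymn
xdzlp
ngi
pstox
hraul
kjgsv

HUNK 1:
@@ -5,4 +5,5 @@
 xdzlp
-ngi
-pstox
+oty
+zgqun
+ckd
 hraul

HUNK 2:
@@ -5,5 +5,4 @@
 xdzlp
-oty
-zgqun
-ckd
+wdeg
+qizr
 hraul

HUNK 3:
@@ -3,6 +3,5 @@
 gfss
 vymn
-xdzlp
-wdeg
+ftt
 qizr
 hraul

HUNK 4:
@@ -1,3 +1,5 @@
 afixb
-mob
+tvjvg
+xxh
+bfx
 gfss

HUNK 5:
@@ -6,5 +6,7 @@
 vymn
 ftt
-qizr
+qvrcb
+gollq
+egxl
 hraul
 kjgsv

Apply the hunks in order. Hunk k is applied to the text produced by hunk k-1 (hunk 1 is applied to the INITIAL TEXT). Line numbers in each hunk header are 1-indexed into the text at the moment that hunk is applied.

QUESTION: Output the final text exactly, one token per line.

Hunk 1: at line 5 remove [ngi,pstox] add [oty,zgqun,ckd] -> 10 lines: afixb mob gfss vymn xdzlp oty zgqun ckd hraul kjgsv
Hunk 2: at line 5 remove [oty,zgqun,ckd] add [wdeg,qizr] -> 9 lines: afixb mob gfss vymn xdzlp wdeg qizr hraul kjgsv
Hunk 3: at line 3 remove [xdzlp,wdeg] add [ftt] -> 8 lines: afixb mob gfss vymn ftt qizr hraul kjgsv
Hunk 4: at line 1 remove [mob] add [tvjvg,xxh,bfx] -> 10 lines: afixb tvjvg xxh bfx gfss vymn ftt qizr hraul kjgsv
Hunk 5: at line 6 remove [qizr] add [qvrcb,gollq,egxl] -> 12 lines: afixb tvjvg xxh bfx gfss vymn ftt qvrcb gollq egxl hraul kjgsv

Answer: afixb
tvjvg
xxh
bfx
gfss
vymn
ftt
qvrcb
gollq
egxl
hraul
kjgsv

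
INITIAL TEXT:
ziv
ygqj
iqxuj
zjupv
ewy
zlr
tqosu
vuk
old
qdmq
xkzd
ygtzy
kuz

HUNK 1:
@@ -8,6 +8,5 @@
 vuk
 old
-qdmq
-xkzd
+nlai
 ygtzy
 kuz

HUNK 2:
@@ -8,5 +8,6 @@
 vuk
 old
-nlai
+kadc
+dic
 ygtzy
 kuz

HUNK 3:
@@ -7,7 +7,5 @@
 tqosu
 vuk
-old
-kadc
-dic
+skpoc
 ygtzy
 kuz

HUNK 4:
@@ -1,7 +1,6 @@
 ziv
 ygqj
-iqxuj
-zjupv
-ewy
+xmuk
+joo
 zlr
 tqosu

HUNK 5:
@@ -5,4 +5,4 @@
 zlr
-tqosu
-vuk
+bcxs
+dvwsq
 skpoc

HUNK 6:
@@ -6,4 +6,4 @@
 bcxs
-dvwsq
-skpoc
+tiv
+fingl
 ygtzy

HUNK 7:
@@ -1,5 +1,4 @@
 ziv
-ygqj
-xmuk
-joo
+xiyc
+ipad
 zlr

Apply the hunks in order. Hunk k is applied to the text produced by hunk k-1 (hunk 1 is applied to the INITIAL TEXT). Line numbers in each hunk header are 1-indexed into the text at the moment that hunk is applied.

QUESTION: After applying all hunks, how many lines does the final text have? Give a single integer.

Hunk 1: at line 8 remove [qdmq,xkzd] add [nlai] -> 12 lines: ziv ygqj iqxuj zjupv ewy zlr tqosu vuk old nlai ygtzy kuz
Hunk 2: at line 8 remove [nlai] add [kadc,dic] -> 13 lines: ziv ygqj iqxuj zjupv ewy zlr tqosu vuk old kadc dic ygtzy kuz
Hunk 3: at line 7 remove [old,kadc,dic] add [skpoc] -> 11 lines: ziv ygqj iqxuj zjupv ewy zlr tqosu vuk skpoc ygtzy kuz
Hunk 4: at line 1 remove [iqxuj,zjupv,ewy] add [xmuk,joo] -> 10 lines: ziv ygqj xmuk joo zlr tqosu vuk skpoc ygtzy kuz
Hunk 5: at line 5 remove [tqosu,vuk] add [bcxs,dvwsq] -> 10 lines: ziv ygqj xmuk joo zlr bcxs dvwsq skpoc ygtzy kuz
Hunk 6: at line 6 remove [dvwsq,skpoc] add [tiv,fingl] -> 10 lines: ziv ygqj xmuk joo zlr bcxs tiv fingl ygtzy kuz
Hunk 7: at line 1 remove [ygqj,xmuk,joo] add [xiyc,ipad] -> 9 lines: ziv xiyc ipad zlr bcxs tiv fingl ygtzy kuz
Final line count: 9

Answer: 9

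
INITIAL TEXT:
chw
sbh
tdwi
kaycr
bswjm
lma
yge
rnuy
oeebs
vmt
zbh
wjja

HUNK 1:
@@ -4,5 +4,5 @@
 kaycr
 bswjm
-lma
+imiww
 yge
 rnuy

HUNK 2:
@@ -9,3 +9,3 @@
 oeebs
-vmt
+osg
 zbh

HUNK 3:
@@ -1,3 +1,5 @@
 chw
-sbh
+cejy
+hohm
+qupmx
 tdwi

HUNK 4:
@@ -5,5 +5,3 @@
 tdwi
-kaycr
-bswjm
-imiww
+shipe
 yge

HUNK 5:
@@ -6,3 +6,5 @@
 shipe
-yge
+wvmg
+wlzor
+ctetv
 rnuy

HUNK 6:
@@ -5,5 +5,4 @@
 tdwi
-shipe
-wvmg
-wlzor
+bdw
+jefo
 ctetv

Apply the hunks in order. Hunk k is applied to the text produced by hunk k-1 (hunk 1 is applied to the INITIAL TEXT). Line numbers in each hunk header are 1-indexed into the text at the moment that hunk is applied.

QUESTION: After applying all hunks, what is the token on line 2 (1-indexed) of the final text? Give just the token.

Answer: cejy

Derivation:
Hunk 1: at line 4 remove [lma] add [imiww] -> 12 lines: chw sbh tdwi kaycr bswjm imiww yge rnuy oeebs vmt zbh wjja
Hunk 2: at line 9 remove [vmt] add [osg] -> 12 lines: chw sbh tdwi kaycr bswjm imiww yge rnuy oeebs osg zbh wjja
Hunk 3: at line 1 remove [sbh] add [cejy,hohm,qupmx] -> 14 lines: chw cejy hohm qupmx tdwi kaycr bswjm imiww yge rnuy oeebs osg zbh wjja
Hunk 4: at line 5 remove [kaycr,bswjm,imiww] add [shipe] -> 12 lines: chw cejy hohm qupmx tdwi shipe yge rnuy oeebs osg zbh wjja
Hunk 5: at line 6 remove [yge] add [wvmg,wlzor,ctetv] -> 14 lines: chw cejy hohm qupmx tdwi shipe wvmg wlzor ctetv rnuy oeebs osg zbh wjja
Hunk 6: at line 5 remove [shipe,wvmg,wlzor] add [bdw,jefo] -> 13 lines: chw cejy hohm qupmx tdwi bdw jefo ctetv rnuy oeebs osg zbh wjja
Final line 2: cejy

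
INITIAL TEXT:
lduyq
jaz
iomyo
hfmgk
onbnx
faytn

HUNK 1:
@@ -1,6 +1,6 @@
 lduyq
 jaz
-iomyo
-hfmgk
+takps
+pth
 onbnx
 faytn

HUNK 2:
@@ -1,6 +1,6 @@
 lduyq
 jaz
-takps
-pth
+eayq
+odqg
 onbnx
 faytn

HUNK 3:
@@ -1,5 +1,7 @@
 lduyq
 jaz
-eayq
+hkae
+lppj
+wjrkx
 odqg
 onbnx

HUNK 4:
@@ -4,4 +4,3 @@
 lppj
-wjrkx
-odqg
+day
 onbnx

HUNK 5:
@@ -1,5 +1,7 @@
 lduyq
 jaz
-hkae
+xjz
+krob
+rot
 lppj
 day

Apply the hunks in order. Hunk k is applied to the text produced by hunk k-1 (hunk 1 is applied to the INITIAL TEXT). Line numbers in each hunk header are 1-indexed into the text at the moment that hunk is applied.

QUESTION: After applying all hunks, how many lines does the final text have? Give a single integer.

Answer: 9

Derivation:
Hunk 1: at line 1 remove [iomyo,hfmgk] add [takps,pth] -> 6 lines: lduyq jaz takps pth onbnx faytn
Hunk 2: at line 1 remove [takps,pth] add [eayq,odqg] -> 6 lines: lduyq jaz eayq odqg onbnx faytn
Hunk 3: at line 1 remove [eayq] add [hkae,lppj,wjrkx] -> 8 lines: lduyq jaz hkae lppj wjrkx odqg onbnx faytn
Hunk 4: at line 4 remove [wjrkx,odqg] add [day] -> 7 lines: lduyq jaz hkae lppj day onbnx faytn
Hunk 5: at line 1 remove [hkae] add [xjz,krob,rot] -> 9 lines: lduyq jaz xjz krob rot lppj day onbnx faytn
Final line count: 9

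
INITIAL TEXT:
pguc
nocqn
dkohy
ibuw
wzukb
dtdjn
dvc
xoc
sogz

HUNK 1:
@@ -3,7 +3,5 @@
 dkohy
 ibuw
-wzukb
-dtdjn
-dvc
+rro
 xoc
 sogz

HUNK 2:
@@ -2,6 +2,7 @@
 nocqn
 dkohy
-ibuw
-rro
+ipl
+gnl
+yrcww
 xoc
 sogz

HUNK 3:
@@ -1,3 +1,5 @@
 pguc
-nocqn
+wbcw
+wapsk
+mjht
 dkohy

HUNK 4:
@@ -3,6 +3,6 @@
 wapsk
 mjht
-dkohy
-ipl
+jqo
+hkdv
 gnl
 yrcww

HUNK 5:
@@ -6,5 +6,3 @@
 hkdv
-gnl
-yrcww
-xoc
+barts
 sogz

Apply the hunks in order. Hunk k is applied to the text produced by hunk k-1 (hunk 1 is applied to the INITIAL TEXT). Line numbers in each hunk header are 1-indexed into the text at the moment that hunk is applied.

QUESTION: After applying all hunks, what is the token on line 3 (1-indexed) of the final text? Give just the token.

Answer: wapsk

Derivation:
Hunk 1: at line 3 remove [wzukb,dtdjn,dvc] add [rro] -> 7 lines: pguc nocqn dkohy ibuw rro xoc sogz
Hunk 2: at line 2 remove [ibuw,rro] add [ipl,gnl,yrcww] -> 8 lines: pguc nocqn dkohy ipl gnl yrcww xoc sogz
Hunk 3: at line 1 remove [nocqn] add [wbcw,wapsk,mjht] -> 10 lines: pguc wbcw wapsk mjht dkohy ipl gnl yrcww xoc sogz
Hunk 4: at line 3 remove [dkohy,ipl] add [jqo,hkdv] -> 10 lines: pguc wbcw wapsk mjht jqo hkdv gnl yrcww xoc sogz
Hunk 5: at line 6 remove [gnl,yrcww,xoc] add [barts] -> 8 lines: pguc wbcw wapsk mjht jqo hkdv barts sogz
Final line 3: wapsk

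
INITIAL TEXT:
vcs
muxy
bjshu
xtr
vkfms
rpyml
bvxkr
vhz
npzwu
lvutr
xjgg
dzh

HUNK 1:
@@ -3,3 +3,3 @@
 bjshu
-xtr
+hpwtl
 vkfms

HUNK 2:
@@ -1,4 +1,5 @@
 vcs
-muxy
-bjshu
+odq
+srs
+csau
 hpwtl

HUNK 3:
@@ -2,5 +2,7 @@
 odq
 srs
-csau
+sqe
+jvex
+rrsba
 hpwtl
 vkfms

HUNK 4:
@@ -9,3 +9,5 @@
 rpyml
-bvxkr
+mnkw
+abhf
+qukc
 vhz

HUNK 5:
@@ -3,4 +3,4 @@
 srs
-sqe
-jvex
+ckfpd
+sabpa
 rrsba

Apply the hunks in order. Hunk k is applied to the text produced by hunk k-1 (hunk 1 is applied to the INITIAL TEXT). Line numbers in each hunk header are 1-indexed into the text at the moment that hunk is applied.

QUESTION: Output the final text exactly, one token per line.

Hunk 1: at line 3 remove [xtr] add [hpwtl] -> 12 lines: vcs muxy bjshu hpwtl vkfms rpyml bvxkr vhz npzwu lvutr xjgg dzh
Hunk 2: at line 1 remove [muxy,bjshu] add [odq,srs,csau] -> 13 lines: vcs odq srs csau hpwtl vkfms rpyml bvxkr vhz npzwu lvutr xjgg dzh
Hunk 3: at line 2 remove [csau] add [sqe,jvex,rrsba] -> 15 lines: vcs odq srs sqe jvex rrsba hpwtl vkfms rpyml bvxkr vhz npzwu lvutr xjgg dzh
Hunk 4: at line 9 remove [bvxkr] add [mnkw,abhf,qukc] -> 17 lines: vcs odq srs sqe jvex rrsba hpwtl vkfms rpyml mnkw abhf qukc vhz npzwu lvutr xjgg dzh
Hunk 5: at line 3 remove [sqe,jvex] add [ckfpd,sabpa] -> 17 lines: vcs odq srs ckfpd sabpa rrsba hpwtl vkfms rpyml mnkw abhf qukc vhz npzwu lvutr xjgg dzh

Answer: vcs
odq
srs
ckfpd
sabpa
rrsba
hpwtl
vkfms
rpyml
mnkw
abhf
qukc
vhz
npzwu
lvutr
xjgg
dzh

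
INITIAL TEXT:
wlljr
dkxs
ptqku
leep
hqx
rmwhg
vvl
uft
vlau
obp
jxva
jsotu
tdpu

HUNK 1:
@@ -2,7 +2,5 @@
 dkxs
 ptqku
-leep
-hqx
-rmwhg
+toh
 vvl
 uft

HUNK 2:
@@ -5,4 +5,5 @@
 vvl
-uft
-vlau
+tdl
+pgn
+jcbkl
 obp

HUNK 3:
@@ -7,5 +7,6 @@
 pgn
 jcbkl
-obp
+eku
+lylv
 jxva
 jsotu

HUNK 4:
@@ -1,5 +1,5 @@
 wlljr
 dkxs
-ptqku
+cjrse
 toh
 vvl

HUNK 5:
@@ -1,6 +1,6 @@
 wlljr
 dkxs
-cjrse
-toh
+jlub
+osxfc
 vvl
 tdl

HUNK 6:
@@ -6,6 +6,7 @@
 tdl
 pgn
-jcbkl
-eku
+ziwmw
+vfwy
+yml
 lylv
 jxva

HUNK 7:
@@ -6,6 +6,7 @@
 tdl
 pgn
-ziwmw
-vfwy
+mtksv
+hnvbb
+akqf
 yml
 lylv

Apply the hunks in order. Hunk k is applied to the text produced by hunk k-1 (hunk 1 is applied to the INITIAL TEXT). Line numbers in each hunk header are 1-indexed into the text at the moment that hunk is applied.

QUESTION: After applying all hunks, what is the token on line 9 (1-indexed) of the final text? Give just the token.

Answer: hnvbb

Derivation:
Hunk 1: at line 2 remove [leep,hqx,rmwhg] add [toh] -> 11 lines: wlljr dkxs ptqku toh vvl uft vlau obp jxva jsotu tdpu
Hunk 2: at line 5 remove [uft,vlau] add [tdl,pgn,jcbkl] -> 12 lines: wlljr dkxs ptqku toh vvl tdl pgn jcbkl obp jxva jsotu tdpu
Hunk 3: at line 7 remove [obp] add [eku,lylv] -> 13 lines: wlljr dkxs ptqku toh vvl tdl pgn jcbkl eku lylv jxva jsotu tdpu
Hunk 4: at line 1 remove [ptqku] add [cjrse] -> 13 lines: wlljr dkxs cjrse toh vvl tdl pgn jcbkl eku lylv jxva jsotu tdpu
Hunk 5: at line 1 remove [cjrse,toh] add [jlub,osxfc] -> 13 lines: wlljr dkxs jlub osxfc vvl tdl pgn jcbkl eku lylv jxva jsotu tdpu
Hunk 6: at line 6 remove [jcbkl,eku] add [ziwmw,vfwy,yml] -> 14 lines: wlljr dkxs jlub osxfc vvl tdl pgn ziwmw vfwy yml lylv jxva jsotu tdpu
Hunk 7: at line 6 remove [ziwmw,vfwy] add [mtksv,hnvbb,akqf] -> 15 lines: wlljr dkxs jlub osxfc vvl tdl pgn mtksv hnvbb akqf yml lylv jxva jsotu tdpu
Final line 9: hnvbb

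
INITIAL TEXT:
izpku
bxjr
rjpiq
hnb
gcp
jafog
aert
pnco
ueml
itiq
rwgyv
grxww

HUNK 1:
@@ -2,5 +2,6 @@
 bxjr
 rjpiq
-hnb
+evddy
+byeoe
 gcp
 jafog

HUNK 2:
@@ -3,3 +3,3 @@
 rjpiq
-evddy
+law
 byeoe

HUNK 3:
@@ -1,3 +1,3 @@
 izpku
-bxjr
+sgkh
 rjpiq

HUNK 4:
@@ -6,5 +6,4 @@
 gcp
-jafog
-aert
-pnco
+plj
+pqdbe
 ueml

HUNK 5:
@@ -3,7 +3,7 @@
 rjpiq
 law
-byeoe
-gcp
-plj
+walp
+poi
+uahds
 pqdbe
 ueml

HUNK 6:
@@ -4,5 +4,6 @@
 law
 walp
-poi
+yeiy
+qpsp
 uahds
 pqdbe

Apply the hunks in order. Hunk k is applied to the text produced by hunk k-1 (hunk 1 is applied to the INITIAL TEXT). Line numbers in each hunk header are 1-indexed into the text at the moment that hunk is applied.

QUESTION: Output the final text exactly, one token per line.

Answer: izpku
sgkh
rjpiq
law
walp
yeiy
qpsp
uahds
pqdbe
ueml
itiq
rwgyv
grxww

Derivation:
Hunk 1: at line 2 remove [hnb] add [evddy,byeoe] -> 13 lines: izpku bxjr rjpiq evddy byeoe gcp jafog aert pnco ueml itiq rwgyv grxww
Hunk 2: at line 3 remove [evddy] add [law] -> 13 lines: izpku bxjr rjpiq law byeoe gcp jafog aert pnco ueml itiq rwgyv grxww
Hunk 3: at line 1 remove [bxjr] add [sgkh] -> 13 lines: izpku sgkh rjpiq law byeoe gcp jafog aert pnco ueml itiq rwgyv grxww
Hunk 4: at line 6 remove [jafog,aert,pnco] add [plj,pqdbe] -> 12 lines: izpku sgkh rjpiq law byeoe gcp plj pqdbe ueml itiq rwgyv grxww
Hunk 5: at line 3 remove [byeoe,gcp,plj] add [walp,poi,uahds] -> 12 lines: izpku sgkh rjpiq law walp poi uahds pqdbe ueml itiq rwgyv grxww
Hunk 6: at line 4 remove [poi] add [yeiy,qpsp] -> 13 lines: izpku sgkh rjpiq law walp yeiy qpsp uahds pqdbe ueml itiq rwgyv grxww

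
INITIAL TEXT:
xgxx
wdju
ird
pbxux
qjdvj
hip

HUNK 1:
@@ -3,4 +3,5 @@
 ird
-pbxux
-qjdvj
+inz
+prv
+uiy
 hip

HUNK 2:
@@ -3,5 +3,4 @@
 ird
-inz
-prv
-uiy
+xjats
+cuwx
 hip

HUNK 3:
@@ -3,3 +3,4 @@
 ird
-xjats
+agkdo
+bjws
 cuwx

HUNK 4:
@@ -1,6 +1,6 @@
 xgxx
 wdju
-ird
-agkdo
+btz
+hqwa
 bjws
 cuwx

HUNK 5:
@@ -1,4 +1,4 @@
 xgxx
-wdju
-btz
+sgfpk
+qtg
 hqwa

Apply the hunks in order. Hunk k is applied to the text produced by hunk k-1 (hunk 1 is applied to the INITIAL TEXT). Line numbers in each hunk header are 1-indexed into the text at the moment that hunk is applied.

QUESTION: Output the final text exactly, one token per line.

Hunk 1: at line 3 remove [pbxux,qjdvj] add [inz,prv,uiy] -> 7 lines: xgxx wdju ird inz prv uiy hip
Hunk 2: at line 3 remove [inz,prv,uiy] add [xjats,cuwx] -> 6 lines: xgxx wdju ird xjats cuwx hip
Hunk 3: at line 3 remove [xjats] add [agkdo,bjws] -> 7 lines: xgxx wdju ird agkdo bjws cuwx hip
Hunk 4: at line 1 remove [ird,agkdo] add [btz,hqwa] -> 7 lines: xgxx wdju btz hqwa bjws cuwx hip
Hunk 5: at line 1 remove [wdju,btz] add [sgfpk,qtg] -> 7 lines: xgxx sgfpk qtg hqwa bjws cuwx hip

Answer: xgxx
sgfpk
qtg
hqwa
bjws
cuwx
hip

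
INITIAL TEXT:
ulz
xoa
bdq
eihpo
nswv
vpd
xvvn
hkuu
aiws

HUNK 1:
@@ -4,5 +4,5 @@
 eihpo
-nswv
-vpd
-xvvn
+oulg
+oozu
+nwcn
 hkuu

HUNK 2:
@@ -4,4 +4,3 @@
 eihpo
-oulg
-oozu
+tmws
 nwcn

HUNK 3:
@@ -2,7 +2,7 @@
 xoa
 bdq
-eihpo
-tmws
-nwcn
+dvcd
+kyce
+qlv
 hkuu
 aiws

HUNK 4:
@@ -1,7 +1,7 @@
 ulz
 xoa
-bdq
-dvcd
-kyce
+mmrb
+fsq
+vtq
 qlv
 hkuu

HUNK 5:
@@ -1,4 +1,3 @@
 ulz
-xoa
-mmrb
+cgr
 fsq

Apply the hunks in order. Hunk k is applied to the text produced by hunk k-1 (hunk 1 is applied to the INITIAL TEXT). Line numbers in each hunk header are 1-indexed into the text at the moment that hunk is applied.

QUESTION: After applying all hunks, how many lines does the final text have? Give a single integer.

Hunk 1: at line 4 remove [nswv,vpd,xvvn] add [oulg,oozu,nwcn] -> 9 lines: ulz xoa bdq eihpo oulg oozu nwcn hkuu aiws
Hunk 2: at line 4 remove [oulg,oozu] add [tmws] -> 8 lines: ulz xoa bdq eihpo tmws nwcn hkuu aiws
Hunk 3: at line 2 remove [eihpo,tmws,nwcn] add [dvcd,kyce,qlv] -> 8 lines: ulz xoa bdq dvcd kyce qlv hkuu aiws
Hunk 4: at line 1 remove [bdq,dvcd,kyce] add [mmrb,fsq,vtq] -> 8 lines: ulz xoa mmrb fsq vtq qlv hkuu aiws
Hunk 5: at line 1 remove [xoa,mmrb] add [cgr] -> 7 lines: ulz cgr fsq vtq qlv hkuu aiws
Final line count: 7

Answer: 7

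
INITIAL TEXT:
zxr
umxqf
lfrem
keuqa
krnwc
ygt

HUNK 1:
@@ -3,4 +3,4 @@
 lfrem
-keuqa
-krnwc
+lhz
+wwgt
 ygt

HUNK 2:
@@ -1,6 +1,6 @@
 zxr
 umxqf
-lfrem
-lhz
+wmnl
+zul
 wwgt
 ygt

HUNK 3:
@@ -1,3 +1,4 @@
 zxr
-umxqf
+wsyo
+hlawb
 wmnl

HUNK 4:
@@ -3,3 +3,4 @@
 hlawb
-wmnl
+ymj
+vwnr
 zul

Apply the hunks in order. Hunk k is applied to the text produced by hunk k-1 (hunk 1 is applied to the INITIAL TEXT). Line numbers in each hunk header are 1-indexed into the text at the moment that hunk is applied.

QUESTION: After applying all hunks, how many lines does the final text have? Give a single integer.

Hunk 1: at line 3 remove [keuqa,krnwc] add [lhz,wwgt] -> 6 lines: zxr umxqf lfrem lhz wwgt ygt
Hunk 2: at line 1 remove [lfrem,lhz] add [wmnl,zul] -> 6 lines: zxr umxqf wmnl zul wwgt ygt
Hunk 3: at line 1 remove [umxqf] add [wsyo,hlawb] -> 7 lines: zxr wsyo hlawb wmnl zul wwgt ygt
Hunk 4: at line 3 remove [wmnl] add [ymj,vwnr] -> 8 lines: zxr wsyo hlawb ymj vwnr zul wwgt ygt
Final line count: 8

Answer: 8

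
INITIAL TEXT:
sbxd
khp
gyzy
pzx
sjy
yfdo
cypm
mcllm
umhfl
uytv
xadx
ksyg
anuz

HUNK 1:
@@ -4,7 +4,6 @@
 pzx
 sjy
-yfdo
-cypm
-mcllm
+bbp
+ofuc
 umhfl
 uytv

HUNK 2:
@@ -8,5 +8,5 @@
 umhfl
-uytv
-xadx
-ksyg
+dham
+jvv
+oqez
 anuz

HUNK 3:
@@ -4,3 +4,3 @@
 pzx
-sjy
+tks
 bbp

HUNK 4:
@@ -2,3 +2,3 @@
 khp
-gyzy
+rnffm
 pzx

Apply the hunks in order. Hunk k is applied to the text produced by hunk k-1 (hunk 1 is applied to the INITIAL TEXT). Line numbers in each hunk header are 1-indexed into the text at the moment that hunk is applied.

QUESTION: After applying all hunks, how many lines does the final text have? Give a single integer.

Hunk 1: at line 4 remove [yfdo,cypm,mcllm] add [bbp,ofuc] -> 12 lines: sbxd khp gyzy pzx sjy bbp ofuc umhfl uytv xadx ksyg anuz
Hunk 2: at line 8 remove [uytv,xadx,ksyg] add [dham,jvv,oqez] -> 12 lines: sbxd khp gyzy pzx sjy bbp ofuc umhfl dham jvv oqez anuz
Hunk 3: at line 4 remove [sjy] add [tks] -> 12 lines: sbxd khp gyzy pzx tks bbp ofuc umhfl dham jvv oqez anuz
Hunk 4: at line 2 remove [gyzy] add [rnffm] -> 12 lines: sbxd khp rnffm pzx tks bbp ofuc umhfl dham jvv oqez anuz
Final line count: 12

Answer: 12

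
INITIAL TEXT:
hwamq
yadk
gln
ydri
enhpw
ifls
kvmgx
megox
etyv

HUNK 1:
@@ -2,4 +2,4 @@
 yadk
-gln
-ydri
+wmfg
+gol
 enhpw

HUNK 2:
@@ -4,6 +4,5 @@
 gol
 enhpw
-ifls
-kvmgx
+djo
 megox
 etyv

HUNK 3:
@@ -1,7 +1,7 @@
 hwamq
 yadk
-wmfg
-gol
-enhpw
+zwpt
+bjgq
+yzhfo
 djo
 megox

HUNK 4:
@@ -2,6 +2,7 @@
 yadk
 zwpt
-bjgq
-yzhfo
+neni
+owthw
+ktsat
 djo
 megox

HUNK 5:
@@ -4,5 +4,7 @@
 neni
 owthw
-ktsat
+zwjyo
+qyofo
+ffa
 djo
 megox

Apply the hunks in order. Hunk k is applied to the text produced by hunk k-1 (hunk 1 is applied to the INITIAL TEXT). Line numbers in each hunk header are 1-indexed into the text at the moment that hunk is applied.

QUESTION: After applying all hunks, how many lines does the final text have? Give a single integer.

Hunk 1: at line 2 remove [gln,ydri] add [wmfg,gol] -> 9 lines: hwamq yadk wmfg gol enhpw ifls kvmgx megox etyv
Hunk 2: at line 4 remove [ifls,kvmgx] add [djo] -> 8 lines: hwamq yadk wmfg gol enhpw djo megox etyv
Hunk 3: at line 1 remove [wmfg,gol,enhpw] add [zwpt,bjgq,yzhfo] -> 8 lines: hwamq yadk zwpt bjgq yzhfo djo megox etyv
Hunk 4: at line 2 remove [bjgq,yzhfo] add [neni,owthw,ktsat] -> 9 lines: hwamq yadk zwpt neni owthw ktsat djo megox etyv
Hunk 5: at line 4 remove [ktsat] add [zwjyo,qyofo,ffa] -> 11 lines: hwamq yadk zwpt neni owthw zwjyo qyofo ffa djo megox etyv
Final line count: 11

Answer: 11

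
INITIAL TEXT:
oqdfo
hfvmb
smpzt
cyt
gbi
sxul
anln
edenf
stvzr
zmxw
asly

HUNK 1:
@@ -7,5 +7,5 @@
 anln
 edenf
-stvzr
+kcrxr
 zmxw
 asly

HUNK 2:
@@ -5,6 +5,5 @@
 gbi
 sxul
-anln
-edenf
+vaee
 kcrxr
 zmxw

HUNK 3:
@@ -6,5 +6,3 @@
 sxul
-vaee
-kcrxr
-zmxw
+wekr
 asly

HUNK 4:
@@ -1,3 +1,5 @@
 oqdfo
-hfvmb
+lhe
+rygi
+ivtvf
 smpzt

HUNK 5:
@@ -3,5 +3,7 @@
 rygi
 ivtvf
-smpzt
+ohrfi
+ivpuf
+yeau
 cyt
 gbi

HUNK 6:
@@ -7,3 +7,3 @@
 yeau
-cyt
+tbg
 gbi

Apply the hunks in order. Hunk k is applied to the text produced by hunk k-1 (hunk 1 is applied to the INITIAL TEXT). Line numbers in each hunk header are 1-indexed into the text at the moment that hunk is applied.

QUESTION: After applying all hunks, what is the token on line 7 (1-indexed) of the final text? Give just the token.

Hunk 1: at line 7 remove [stvzr] add [kcrxr] -> 11 lines: oqdfo hfvmb smpzt cyt gbi sxul anln edenf kcrxr zmxw asly
Hunk 2: at line 5 remove [anln,edenf] add [vaee] -> 10 lines: oqdfo hfvmb smpzt cyt gbi sxul vaee kcrxr zmxw asly
Hunk 3: at line 6 remove [vaee,kcrxr,zmxw] add [wekr] -> 8 lines: oqdfo hfvmb smpzt cyt gbi sxul wekr asly
Hunk 4: at line 1 remove [hfvmb] add [lhe,rygi,ivtvf] -> 10 lines: oqdfo lhe rygi ivtvf smpzt cyt gbi sxul wekr asly
Hunk 5: at line 3 remove [smpzt] add [ohrfi,ivpuf,yeau] -> 12 lines: oqdfo lhe rygi ivtvf ohrfi ivpuf yeau cyt gbi sxul wekr asly
Hunk 6: at line 7 remove [cyt] add [tbg] -> 12 lines: oqdfo lhe rygi ivtvf ohrfi ivpuf yeau tbg gbi sxul wekr asly
Final line 7: yeau

Answer: yeau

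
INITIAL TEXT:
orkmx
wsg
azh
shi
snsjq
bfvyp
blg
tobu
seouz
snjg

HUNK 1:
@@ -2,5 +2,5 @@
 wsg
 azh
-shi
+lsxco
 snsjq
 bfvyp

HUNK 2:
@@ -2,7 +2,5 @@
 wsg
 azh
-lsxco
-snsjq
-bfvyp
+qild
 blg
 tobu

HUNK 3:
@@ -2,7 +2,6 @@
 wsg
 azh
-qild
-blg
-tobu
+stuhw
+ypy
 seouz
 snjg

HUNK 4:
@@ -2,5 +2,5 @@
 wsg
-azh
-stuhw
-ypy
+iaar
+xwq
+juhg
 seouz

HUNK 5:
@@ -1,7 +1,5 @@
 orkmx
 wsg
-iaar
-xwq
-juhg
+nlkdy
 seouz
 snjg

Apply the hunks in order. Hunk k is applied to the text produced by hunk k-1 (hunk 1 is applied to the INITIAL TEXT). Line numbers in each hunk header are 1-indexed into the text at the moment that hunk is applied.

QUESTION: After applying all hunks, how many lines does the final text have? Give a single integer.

Hunk 1: at line 2 remove [shi] add [lsxco] -> 10 lines: orkmx wsg azh lsxco snsjq bfvyp blg tobu seouz snjg
Hunk 2: at line 2 remove [lsxco,snsjq,bfvyp] add [qild] -> 8 lines: orkmx wsg azh qild blg tobu seouz snjg
Hunk 3: at line 2 remove [qild,blg,tobu] add [stuhw,ypy] -> 7 lines: orkmx wsg azh stuhw ypy seouz snjg
Hunk 4: at line 2 remove [azh,stuhw,ypy] add [iaar,xwq,juhg] -> 7 lines: orkmx wsg iaar xwq juhg seouz snjg
Hunk 5: at line 1 remove [iaar,xwq,juhg] add [nlkdy] -> 5 lines: orkmx wsg nlkdy seouz snjg
Final line count: 5

Answer: 5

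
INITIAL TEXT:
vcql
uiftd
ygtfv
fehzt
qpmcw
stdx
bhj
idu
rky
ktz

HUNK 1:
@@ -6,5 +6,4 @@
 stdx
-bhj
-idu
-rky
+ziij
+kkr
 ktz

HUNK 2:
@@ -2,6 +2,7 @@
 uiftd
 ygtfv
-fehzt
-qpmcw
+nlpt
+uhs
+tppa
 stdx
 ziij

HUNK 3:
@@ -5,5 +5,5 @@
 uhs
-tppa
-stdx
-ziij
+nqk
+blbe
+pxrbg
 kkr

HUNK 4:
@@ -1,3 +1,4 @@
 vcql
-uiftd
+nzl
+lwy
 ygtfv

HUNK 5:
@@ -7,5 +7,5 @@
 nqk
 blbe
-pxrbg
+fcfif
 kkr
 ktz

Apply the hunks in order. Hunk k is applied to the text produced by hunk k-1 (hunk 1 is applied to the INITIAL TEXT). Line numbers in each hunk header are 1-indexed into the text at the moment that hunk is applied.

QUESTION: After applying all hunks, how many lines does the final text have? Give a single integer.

Answer: 11

Derivation:
Hunk 1: at line 6 remove [bhj,idu,rky] add [ziij,kkr] -> 9 lines: vcql uiftd ygtfv fehzt qpmcw stdx ziij kkr ktz
Hunk 2: at line 2 remove [fehzt,qpmcw] add [nlpt,uhs,tppa] -> 10 lines: vcql uiftd ygtfv nlpt uhs tppa stdx ziij kkr ktz
Hunk 3: at line 5 remove [tppa,stdx,ziij] add [nqk,blbe,pxrbg] -> 10 lines: vcql uiftd ygtfv nlpt uhs nqk blbe pxrbg kkr ktz
Hunk 4: at line 1 remove [uiftd] add [nzl,lwy] -> 11 lines: vcql nzl lwy ygtfv nlpt uhs nqk blbe pxrbg kkr ktz
Hunk 5: at line 7 remove [pxrbg] add [fcfif] -> 11 lines: vcql nzl lwy ygtfv nlpt uhs nqk blbe fcfif kkr ktz
Final line count: 11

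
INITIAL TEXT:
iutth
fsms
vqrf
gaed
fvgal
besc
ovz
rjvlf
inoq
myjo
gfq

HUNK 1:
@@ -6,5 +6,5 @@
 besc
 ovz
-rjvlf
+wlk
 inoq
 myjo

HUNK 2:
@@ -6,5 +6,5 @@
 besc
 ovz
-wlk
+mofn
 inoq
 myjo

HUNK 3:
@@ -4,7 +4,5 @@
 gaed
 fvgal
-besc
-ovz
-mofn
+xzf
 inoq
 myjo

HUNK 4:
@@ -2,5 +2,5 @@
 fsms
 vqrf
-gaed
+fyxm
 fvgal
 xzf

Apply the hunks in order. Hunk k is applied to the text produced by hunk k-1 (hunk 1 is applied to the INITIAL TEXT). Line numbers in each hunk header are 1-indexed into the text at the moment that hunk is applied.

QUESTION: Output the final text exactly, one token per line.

Hunk 1: at line 6 remove [rjvlf] add [wlk] -> 11 lines: iutth fsms vqrf gaed fvgal besc ovz wlk inoq myjo gfq
Hunk 2: at line 6 remove [wlk] add [mofn] -> 11 lines: iutth fsms vqrf gaed fvgal besc ovz mofn inoq myjo gfq
Hunk 3: at line 4 remove [besc,ovz,mofn] add [xzf] -> 9 lines: iutth fsms vqrf gaed fvgal xzf inoq myjo gfq
Hunk 4: at line 2 remove [gaed] add [fyxm] -> 9 lines: iutth fsms vqrf fyxm fvgal xzf inoq myjo gfq

Answer: iutth
fsms
vqrf
fyxm
fvgal
xzf
inoq
myjo
gfq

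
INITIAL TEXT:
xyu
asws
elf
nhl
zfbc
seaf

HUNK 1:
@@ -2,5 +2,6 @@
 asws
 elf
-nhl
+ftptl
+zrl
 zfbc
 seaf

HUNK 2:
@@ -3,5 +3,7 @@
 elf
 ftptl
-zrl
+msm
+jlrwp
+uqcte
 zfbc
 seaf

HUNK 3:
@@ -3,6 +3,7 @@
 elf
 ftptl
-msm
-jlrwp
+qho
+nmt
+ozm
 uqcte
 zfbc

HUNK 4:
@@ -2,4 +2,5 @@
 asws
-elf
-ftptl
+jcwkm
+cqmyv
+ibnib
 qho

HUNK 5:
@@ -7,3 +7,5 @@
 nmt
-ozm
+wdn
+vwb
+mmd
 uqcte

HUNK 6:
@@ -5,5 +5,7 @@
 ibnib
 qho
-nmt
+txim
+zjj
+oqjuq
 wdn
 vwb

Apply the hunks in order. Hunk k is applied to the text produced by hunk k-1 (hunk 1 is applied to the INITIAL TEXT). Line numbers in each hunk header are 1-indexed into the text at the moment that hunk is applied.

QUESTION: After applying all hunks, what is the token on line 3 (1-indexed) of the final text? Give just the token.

Hunk 1: at line 2 remove [nhl] add [ftptl,zrl] -> 7 lines: xyu asws elf ftptl zrl zfbc seaf
Hunk 2: at line 3 remove [zrl] add [msm,jlrwp,uqcte] -> 9 lines: xyu asws elf ftptl msm jlrwp uqcte zfbc seaf
Hunk 3: at line 3 remove [msm,jlrwp] add [qho,nmt,ozm] -> 10 lines: xyu asws elf ftptl qho nmt ozm uqcte zfbc seaf
Hunk 4: at line 2 remove [elf,ftptl] add [jcwkm,cqmyv,ibnib] -> 11 lines: xyu asws jcwkm cqmyv ibnib qho nmt ozm uqcte zfbc seaf
Hunk 5: at line 7 remove [ozm] add [wdn,vwb,mmd] -> 13 lines: xyu asws jcwkm cqmyv ibnib qho nmt wdn vwb mmd uqcte zfbc seaf
Hunk 6: at line 5 remove [nmt] add [txim,zjj,oqjuq] -> 15 lines: xyu asws jcwkm cqmyv ibnib qho txim zjj oqjuq wdn vwb mmd uqcte zfbc seaf
Final line 3: jcwkm

Answer: jcwkm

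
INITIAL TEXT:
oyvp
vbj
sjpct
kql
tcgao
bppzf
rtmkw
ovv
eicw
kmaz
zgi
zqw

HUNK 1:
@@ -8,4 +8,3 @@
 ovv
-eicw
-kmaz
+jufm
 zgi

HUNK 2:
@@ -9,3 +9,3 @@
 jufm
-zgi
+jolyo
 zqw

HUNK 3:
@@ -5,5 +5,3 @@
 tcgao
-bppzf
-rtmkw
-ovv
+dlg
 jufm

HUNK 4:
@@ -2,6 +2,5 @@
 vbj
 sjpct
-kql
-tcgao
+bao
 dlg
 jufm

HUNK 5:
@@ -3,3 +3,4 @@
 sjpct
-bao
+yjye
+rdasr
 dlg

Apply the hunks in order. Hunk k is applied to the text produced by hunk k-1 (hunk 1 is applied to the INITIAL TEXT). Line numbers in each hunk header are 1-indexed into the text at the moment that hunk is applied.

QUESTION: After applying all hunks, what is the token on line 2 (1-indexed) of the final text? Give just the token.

Answer: vbj

Derivation:
Hunk 1: at line 8 remove [eicw,kmaz] add [jufm] -> 11 lines: oyvp vbj sjpct kql tcgao bppzf rtmkw ovv jufm zgi zqw
Hunk 2: at line 9 remove [zgi] add [jolyo] -> 11 lines: oyvp vbj sjpct kql tcgao bppzf rtmkw ovv jufm jolyo zqw
Hunk 3: at line 5 remove [bppzf,rtmkw,ovv] add [dlg] -> 9 lines: oyvp vbj sjpct kql tcgao dlg jufm jolyo zqw
Hunk 4: at line 2 remove [kql,tcgao] add [bao] -> 8 lines: oyvp vbj sjpct bao dlg jufm jolyo zqw
Hunk 5: at line 3 remove [bao] add [yjye,rdasr] -> 9 lines: oyvp vbj sjpct yjye rdasr dlg jufm jolyo zqw
Final line 2: vbj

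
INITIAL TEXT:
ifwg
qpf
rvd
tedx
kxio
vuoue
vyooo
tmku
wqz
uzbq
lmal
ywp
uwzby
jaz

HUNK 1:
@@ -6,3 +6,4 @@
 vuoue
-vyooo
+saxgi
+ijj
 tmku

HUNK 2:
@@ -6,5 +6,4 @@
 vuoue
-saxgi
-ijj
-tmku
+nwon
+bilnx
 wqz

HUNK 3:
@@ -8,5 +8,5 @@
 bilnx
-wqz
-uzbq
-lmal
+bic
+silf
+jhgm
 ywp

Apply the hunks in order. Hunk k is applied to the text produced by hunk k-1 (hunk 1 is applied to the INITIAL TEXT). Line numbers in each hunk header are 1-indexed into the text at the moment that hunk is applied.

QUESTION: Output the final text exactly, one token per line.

Answer: ifwg
qpf
rvd
tedx
kxio
vuoue
nwon
bilnx
bic
silf
jhgm
ywp
uwzby
jaz

Derivation:
Hunk 1: at line 6 remove [vyooo] add [saxgi,ijj] -> 15 lines: ifwg qpf rvd tedx kxio vuoue saxgi ijj tmku wqz uzbq lmal ywp uwzby jaz
Hunk 2: at line 6 remove [saxgi,ijj,tmku] add [nwon,bilnx] -> 14 lines: ifwg qpf rvd tedx kxio vuoue nwon bilnx wqz uzbq lmal ywp uwzby jaz
Hunk 3: at line 8 remove [wqz,uzbq,lmal] add [bic,silf,jhgm] -> 14 lines: ifwg qpf rvd tedx kxio vuoue nwon bilnx bic silf jhgm ywp uwzby jaz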